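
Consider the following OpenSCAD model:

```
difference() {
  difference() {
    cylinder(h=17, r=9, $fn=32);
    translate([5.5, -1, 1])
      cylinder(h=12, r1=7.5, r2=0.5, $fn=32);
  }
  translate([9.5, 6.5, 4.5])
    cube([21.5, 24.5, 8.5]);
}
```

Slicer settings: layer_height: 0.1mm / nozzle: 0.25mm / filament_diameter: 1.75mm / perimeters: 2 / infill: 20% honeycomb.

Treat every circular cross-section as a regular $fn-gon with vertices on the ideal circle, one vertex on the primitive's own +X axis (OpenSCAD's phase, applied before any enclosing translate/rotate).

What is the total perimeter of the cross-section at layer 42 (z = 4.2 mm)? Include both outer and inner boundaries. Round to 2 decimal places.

At z = 4.2 mm: the r=9 cylinder gives a regular 32-gon of circumradius 9 (constant along its height) (perimeter = 2·32·9.000·sin(180°/32) = 56.46 mm); the cone at (5.5, -1): at t=0.267 of its height the radius interpolates to r₁+(r₂−r₁)t = 5.633, giving a regular 32-gon of that circumradius (perimeter = 2·32·5.633·sin(180°/32) = 35.34 mm); After the difference (first − rest): starting from the r=9 cylinder, the cone at (5.5, -1) partially overlaps it — only the 80.28 mm² overlap (of its 99.06 mm²) is removed, clipping the outline — boundary = 65.78 mm; the cube at (9.5, 6.5) is absent (z outside [4.5, 13]); Taking the first minus the rest: none of the subtracted shapes is present at this height, so the result so far is unchanged — boundary = 65.78 mm. Overall, the cross-section is a single solid region. Total boundary length (outer) = 65.78 mm.

65.78 mm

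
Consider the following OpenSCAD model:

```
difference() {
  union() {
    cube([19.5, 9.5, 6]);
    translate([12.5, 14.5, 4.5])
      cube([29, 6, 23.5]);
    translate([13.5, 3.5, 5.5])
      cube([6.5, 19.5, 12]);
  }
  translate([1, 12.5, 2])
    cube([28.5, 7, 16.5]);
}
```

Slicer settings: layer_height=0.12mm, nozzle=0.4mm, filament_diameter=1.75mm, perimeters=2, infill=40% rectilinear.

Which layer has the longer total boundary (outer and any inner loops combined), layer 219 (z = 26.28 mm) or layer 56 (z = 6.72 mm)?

layer 56 (z = 6.72 mm)

Layer 219 (z = 26.28): the cube is absent (z outside [0, 6]); the cube at (12.5, 14.5) (footprint 29×6) is included at this height (perimeter 70.00 mm); the cube at (13.5, 3.5) is absent (z outside [5.5, 17.5]); Combining (union): only the 29×6 cube at (12.5, 14.5) is present, so the union is just that shape — boundary = 70.00 mm; the cube at (1, 12.5) is absent (z outside [2, 18.5]); After the difference (first − rest): none of the subtracted shapes is present at this height, so the result so far is unchanged — boundary = 70.00 mm. So its perimeter = 70.00 mm. Layer 56 (z = 6.72): the cube is not intersected at this z (z outside [0, 6]); the cube at (12.5, 14.5) (footprint 29×6) is included at this height (perimeter 70.00 mm); the cube at (13.5, 3.5) is present — its section is the full 6.5×19.5 rectangle (perimeter 52.00 mm); Merging all regions: the regions partially overlap (shared area 39.00 mm²), so the edge portions inside another operand are dropped and the merged outline is re-measured after clipping — boundary = 97.00 mm; the cube at (1, 12.5) is present — its section is the full 28.5×7 rectangle (perimeter 71.00 mm); Taking the first minus the rest: starting from the result so far, the 28.5×7 cube at (1, 12.5) partially overlaps it — only the 98.00 mm² overlap (of its 199.50 mm²) is removed, clipping the outline — boundary = 106.00 mm. So its perimeter = 106.00 mm. Layer 56 is larger (106.00 vs 70.00 mm).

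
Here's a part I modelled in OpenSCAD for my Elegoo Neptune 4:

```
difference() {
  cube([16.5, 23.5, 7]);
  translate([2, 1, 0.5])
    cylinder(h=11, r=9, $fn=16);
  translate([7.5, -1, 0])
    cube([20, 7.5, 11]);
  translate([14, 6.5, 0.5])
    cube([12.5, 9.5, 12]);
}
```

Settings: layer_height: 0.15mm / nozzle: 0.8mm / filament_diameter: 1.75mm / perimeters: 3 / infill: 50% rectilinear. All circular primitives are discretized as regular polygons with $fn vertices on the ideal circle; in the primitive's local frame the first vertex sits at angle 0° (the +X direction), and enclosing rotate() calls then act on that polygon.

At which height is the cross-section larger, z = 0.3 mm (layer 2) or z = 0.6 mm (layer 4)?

layer 2 (z = 0.3 mm)

Layer 2 (z = 0.3): the cube (footprint 16.5×23.5) is included at this height (area 387.75 mm²); the cylinder at (2, 1) does not reach this height (z outside [0.5, 11.5]); the cube at (7.5, -1) is present — its section is the full 20×7.5 rectangle (area 150.00 mm²); the cube at (14, 6.5) is absent (z outside [0.5, 12.5]); Taking the first minus the rest: starting from the 16.5×23.5 cube (387.75 mm²), the 20×7.5 cube at (7.5, -1) partially overlaps it — only the 58.50 mm² overlap (of its 150.00 mm²) is removed, clipping the outline — area = 329.25 mm². So its area = 329.25 mm². Layer 4 (z = 0.6): the cube is present — its section is the full 16.5×23.5 rectangle (area 387.75 mm²); the cylinder at (2, 1): section is a regular 16-gon, circumradius r=9 (area = (16/2)·9.000²·sin(360°/16) = 247.98 mm²); the cube at (7.5, -1) (footprint 20×7.5) is included at this height (area 150.00 mm²); the 12.5×9.5 cube at (14, 6.5) contributes its full rectangle (area 118.75 mm²); Taking the first minus the rest: starting from the 16.5×23.5 cube (387.75 mm²), the r=9 cylinder at (2, 1) partially overlaps it — only the 90.50 mm² overlap (of its 247.98 mm²) is removed, clipping the outline; the 20×7.5 cube at (7.5, -1) partially overlaps it — only the 39.85 mm² overlap (of its 150.00 mm²) is removed, clipping the outline; the 12.5×9.5 cube at (14, 6.5) partially overlaps it — only the 23.75 mm² overlap (of its 118.75 mm²) is removed, clipping the outline — area = 233.65 mm². So its area = 233.65 mm². Layer 2 is larger (329.25 vs 233.65 mm²).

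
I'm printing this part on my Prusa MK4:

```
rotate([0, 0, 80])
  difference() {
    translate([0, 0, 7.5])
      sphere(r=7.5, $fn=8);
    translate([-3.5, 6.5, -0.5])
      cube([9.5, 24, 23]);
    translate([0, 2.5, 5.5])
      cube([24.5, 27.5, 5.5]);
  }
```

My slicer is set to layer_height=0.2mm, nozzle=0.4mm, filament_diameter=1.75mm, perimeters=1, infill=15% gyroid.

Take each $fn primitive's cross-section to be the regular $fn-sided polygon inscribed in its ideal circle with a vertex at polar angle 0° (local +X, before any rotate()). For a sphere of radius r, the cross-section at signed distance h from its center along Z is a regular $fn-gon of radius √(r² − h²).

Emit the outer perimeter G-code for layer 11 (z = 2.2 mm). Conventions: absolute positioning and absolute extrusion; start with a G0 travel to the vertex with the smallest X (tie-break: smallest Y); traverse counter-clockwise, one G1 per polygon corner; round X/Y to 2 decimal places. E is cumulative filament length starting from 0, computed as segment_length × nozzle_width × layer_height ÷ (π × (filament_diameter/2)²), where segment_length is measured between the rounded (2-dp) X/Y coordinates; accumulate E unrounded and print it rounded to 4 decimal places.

G0 X-5.23 Y0.92 Z2.20
G1 X-4.35 Y-3.04 E0.1349
G1 X-0.92 Y-5.23 E0.2703
G1 X3.04 Y-4.35 E0.4052
G1 X5.23 Y-0.92 E0.5406
G1 X4.35 Y3.04 E0.6755
G1 X0.92 Y5.23 E0.8108
G1 X-3.04 Y4.35 E0.9458
G1 X-5.23 Y0.92 E1.0811

At z = 2.2 mm: the sphere: section is a regular 8-gon, circumradius = √(r²−h²) = √(7.5²−5.3²) = 5.307; the 9.5×24 cube at (-3.5, 6.5) contributes its full rectangle; the cube at (0, 2.5) is not intersected at this z (z outside [5.5, 11]); After the difference (first − rest): starting from the r=7.5 sphere, the 9.5×24 cube at (-3.5, 6.5) misses the remaining region (no effect) — 1 connected region; (whole slice rotated 80° about Z — lengths, areas and connectivity unchanged). The outline is a single polygon with 8 vertices. Extrusion per mm of travel: 0.4 × 0.2 / (π × 0.875²) = 0.033260. Accumulating E over each segment gives final E = 1.0811.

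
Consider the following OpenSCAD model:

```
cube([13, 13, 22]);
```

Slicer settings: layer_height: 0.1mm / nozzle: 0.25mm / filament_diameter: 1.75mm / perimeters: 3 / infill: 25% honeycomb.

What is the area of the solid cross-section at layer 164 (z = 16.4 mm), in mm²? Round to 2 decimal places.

169.00 mm²

At z = 16.4 mm: the cube is present — its section is the full 13×13 rectangle (area 169.00 mm²). Overall, the cross-section is a single solid region. Net area = 169.00 mm².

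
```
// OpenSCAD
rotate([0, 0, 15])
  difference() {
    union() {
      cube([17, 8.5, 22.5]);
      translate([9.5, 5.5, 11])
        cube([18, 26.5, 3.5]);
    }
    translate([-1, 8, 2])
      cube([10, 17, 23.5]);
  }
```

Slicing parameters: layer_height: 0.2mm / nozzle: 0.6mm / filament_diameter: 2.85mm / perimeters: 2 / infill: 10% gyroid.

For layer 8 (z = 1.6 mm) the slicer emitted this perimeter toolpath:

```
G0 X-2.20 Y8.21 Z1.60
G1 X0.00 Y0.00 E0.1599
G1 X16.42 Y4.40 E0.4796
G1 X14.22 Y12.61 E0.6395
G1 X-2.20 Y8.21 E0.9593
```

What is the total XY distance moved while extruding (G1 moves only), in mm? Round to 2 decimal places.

Sum the Euclidean lengths of each G1 segment: total = 51.00 mm.

51.00 mm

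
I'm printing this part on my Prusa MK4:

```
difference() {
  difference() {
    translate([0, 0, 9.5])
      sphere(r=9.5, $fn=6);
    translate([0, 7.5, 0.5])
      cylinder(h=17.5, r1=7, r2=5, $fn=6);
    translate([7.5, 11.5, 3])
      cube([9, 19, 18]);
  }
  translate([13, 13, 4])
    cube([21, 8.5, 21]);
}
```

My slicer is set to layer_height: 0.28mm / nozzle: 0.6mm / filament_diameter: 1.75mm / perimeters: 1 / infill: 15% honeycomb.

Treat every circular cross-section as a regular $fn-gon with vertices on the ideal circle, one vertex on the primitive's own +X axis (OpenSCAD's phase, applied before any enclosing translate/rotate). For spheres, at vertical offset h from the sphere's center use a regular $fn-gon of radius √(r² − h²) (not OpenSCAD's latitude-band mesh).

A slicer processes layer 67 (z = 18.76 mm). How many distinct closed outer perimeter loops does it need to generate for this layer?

1

At z = 18.76 mm: the r=9.5 sphere contributes a regular 6-gon of circumradius √(9.5²−9.26²) = 2.122; the cone at (0, 7.5) is absent (z outside [0.5, 18]); the cube at (7.5, 11.5) is present — its section is the full 9×19 rectangle; Taking the first minus the rest: starting from the r=9.5 sphere, the 9×19 cube at (7.5, 11.5) misses the remaining region (no effect) — 1 connected region; the 21×8.5 cube at (13, 13) contributes its full rectangle; Subtracting the remaining from the first: starting from the result so far, the 21×8.5 cube at (13, 13) misses the remaining region (no effect) — 1 connected region. The result has 1 disconnected region.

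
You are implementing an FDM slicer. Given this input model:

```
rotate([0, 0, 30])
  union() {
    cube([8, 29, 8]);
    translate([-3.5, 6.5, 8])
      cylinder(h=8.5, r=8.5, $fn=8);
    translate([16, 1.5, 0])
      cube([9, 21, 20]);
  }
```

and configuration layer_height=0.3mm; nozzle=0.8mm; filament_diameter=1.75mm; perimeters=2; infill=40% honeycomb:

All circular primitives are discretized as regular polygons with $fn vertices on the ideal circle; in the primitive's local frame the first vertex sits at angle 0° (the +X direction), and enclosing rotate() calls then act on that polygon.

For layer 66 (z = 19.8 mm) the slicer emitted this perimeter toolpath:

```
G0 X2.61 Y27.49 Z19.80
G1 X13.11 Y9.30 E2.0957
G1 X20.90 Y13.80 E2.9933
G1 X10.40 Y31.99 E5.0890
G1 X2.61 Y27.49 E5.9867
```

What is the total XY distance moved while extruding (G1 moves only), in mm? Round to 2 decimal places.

60.00 mm

Sum the Euclidean lengths of each G1 segment: total = 60.00 mm.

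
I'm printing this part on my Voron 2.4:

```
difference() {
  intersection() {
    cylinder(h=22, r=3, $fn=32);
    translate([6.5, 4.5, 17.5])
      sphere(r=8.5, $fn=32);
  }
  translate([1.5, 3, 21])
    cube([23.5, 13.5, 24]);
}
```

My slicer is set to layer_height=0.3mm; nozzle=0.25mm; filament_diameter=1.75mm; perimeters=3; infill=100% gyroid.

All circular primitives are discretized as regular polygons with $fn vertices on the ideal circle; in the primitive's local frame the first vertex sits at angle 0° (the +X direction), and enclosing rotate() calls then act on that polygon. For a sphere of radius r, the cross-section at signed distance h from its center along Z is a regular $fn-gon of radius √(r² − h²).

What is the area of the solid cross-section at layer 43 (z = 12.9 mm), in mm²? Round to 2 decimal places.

8.38 mm²

At z = 12.9 mm: the r=3 cylinder gives a regular 32-gon of circumradius 3 (constant along its height) (area = (32/2)·3.000²·sin(360°/32) = 28.09 mm²); the sphere at (6.5, 4.5): section is a regular 32-gon, circumradius = √(r²−h²) = √(8.5²−4.6²) = 7.148 (area = (32/2)·7.148²·sin(360°/32) = 159.47 mm²); After intersecting: the r=8.5 sphere at (6.5, 4.5) partially overlaps the r=3 cylinder; clipping to the common part keeps 8.38 mm² — area = 8.38 mm²; the cube at (1.5, 3) is absent (z outside [21, 45]); Taking the first minus the rest: none of the subtracted shapes is present at this height, so the result so far is unchanged — area = 8.38 mm². Overall, the cross-section is a single solid region. Net area = 8.38 mm².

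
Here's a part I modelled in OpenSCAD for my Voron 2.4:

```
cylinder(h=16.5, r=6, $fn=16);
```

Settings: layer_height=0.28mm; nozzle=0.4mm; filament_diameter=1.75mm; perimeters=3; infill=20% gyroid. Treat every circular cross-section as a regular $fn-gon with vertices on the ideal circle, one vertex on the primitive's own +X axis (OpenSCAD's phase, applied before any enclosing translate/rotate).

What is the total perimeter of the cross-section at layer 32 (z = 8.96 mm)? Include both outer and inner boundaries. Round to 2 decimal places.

At z = 8.96 mm: the cylinder: section is a regular 16-gon, circumradius r=6 (perimeter = 2·16·6.000·sin(180°/16) = 37.46 mm). Overall, the cross-section is a single solid region. Total boundary length (outer) = 37.46 mm.

37.46 mm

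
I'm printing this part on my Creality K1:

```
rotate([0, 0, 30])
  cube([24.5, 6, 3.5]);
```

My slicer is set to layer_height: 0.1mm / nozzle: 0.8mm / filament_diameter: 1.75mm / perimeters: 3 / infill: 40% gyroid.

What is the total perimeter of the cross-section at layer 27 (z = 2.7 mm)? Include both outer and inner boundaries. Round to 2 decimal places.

At z = 2.7 mm: the cube is present — its section is the full 24.5×6 rectangle (perimeter 61.00 mm); (whole slice rotated 30° about Z — lengths, areas and connectivity unchanged). Overall, the cross-section is a single solid region. Total boundary length (outer) = 61.00 mm.

61.00 mm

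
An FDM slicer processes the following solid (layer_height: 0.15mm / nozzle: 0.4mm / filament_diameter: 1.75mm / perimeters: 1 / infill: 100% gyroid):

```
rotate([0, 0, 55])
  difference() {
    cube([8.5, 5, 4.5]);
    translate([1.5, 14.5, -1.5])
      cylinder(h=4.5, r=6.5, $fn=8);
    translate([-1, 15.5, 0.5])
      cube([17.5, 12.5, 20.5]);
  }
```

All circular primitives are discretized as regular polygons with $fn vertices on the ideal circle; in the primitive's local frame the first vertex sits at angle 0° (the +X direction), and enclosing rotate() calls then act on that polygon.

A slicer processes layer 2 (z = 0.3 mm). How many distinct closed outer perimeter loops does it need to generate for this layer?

At z = 0.3 mm: the cube (footprint 8.5×5) is included at this height; the r=6.5 cylinder at (1.5, 14.5) contributes a regular 8-gon of circumradius 6.5; the cube at (-1, 15.5) is not intersected at this z (z outside [0.5, 21]); Subtracting the remaining from the first: starting from the 8.5×5 cube, the r=6.5 cylinder at (1.5, 14.5) misses the remaining region (no effect) — 1 connected region; (whole slice rotated 55° about Z — lengths, areas and connectivity unchanged). The result has 1 disconnected region.

1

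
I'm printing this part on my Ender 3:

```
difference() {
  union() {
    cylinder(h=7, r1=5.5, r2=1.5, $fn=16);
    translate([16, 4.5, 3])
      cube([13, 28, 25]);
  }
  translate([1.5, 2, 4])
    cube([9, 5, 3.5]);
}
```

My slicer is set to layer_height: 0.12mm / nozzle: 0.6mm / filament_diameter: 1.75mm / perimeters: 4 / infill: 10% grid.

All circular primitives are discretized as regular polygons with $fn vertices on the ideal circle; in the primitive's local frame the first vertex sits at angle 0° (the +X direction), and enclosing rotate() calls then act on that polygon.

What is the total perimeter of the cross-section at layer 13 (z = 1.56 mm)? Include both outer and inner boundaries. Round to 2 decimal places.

28.77 mm

At z = 1.56 mm: the cone (r1=5.5→r2=1.5) has section circumradius 4.609 here — a regular 16-gon (perimeter = 2·16·4.609·sin(180°/16) = 28.77 mm); the cube at (16, 4.5) is absent (z outside [3, 28]); Merging all regions: only the cone is present, so the union is just that shape — boundary = 28.77 mm; the cube at (1.5, 2) is absent (z outside [4, 7.5]); Subtracting the remaining from the first: none of the subtracted shapes is present at this height, so that combined region is unchanged — boundary = 28.77 mm. Overall, the cross-section is a single solid region. Total boundary length (outer) = 28.77 mm.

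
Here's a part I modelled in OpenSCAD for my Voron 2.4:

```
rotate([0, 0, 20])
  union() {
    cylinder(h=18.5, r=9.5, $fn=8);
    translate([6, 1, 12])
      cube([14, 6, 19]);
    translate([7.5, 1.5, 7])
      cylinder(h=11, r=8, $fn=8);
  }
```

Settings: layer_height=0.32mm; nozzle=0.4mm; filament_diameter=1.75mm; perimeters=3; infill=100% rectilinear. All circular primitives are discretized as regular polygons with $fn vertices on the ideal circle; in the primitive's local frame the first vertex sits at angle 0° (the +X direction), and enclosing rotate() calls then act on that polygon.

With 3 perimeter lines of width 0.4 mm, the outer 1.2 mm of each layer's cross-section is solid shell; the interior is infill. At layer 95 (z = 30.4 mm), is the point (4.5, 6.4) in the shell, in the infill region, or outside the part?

shell

At z = 30.4 mm: the cylinder is not intersected at this z (z outside [0, 18.5]); the cube at (6, 1) (footprint 14×6) is included at this height; the cylinder at (7.5, 1.5) is absent (z outside [7, 18]); Taking the union: only the 14×6 cube at (6, 1) is present, so the union is just that shape — 1 connected region; (rotated 20° about Z; rotation is an isometry so areas/perimeters/island counts are preserved). Overall, the cross-section is a single solid region. Undo the 20° rotation: the query point maps to (6.418, 4.475) in the un-rotated model frame. The nearest boundary edge runs (6.00, 7.00)→(6.00, 1.00); distance from the point to it = 0.42 mm. The point is inside the cross-section, 0.42 mm from the nearest boundary — within the 1.2 mm shell band (3 × 0.4).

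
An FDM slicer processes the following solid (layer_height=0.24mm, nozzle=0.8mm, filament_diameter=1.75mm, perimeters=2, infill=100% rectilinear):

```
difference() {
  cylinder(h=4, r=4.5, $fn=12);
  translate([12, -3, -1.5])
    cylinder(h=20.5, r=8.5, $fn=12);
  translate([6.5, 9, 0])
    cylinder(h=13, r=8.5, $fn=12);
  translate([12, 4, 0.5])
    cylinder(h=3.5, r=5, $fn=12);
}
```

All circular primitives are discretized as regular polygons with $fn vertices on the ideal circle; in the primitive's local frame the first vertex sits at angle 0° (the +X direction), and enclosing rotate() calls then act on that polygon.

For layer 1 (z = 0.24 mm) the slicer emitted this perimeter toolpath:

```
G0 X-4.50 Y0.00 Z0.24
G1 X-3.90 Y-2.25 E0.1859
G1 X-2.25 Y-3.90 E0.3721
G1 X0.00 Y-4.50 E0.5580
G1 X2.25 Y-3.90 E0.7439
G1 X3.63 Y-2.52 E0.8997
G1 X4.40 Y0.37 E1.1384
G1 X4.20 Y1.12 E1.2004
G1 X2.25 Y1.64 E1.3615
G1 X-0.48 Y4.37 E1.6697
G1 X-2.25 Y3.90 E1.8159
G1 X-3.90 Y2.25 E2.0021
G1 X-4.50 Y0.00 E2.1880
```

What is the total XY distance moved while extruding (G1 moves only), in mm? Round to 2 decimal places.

Sum the Euclidean lengths of each G1 segment: total = 27.41 mm.

27.41 mm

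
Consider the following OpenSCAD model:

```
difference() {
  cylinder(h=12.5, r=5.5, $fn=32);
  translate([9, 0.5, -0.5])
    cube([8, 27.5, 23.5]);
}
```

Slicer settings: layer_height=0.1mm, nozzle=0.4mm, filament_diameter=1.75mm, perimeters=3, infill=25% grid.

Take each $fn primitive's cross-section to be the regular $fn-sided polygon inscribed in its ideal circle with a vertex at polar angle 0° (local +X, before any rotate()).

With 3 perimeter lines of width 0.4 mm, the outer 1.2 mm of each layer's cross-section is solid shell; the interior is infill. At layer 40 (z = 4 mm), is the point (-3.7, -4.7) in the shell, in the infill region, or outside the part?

At z = 4 mm: the r=5.5 cylinder gives a regular 32-gon of circumradius 5.5 (constant along its height); the cube at (9, 0.5) is present — its section is the full 8×27.5 rectangle; After the difference (first − rest): starting from the r=5.5 cylinder, the 8×27.5 cube at (9, 0.5) misses the remaining region (no effect) — 1 connected region. Overall, the cross-section is a single solid region. The nearest boundary edge runs (-3.06, -4.57)→(-3.89, -3.89); distance from the point to it = 0.51 mm. The point is not inside any of the regions above, so it lies outside the cross-section (0.51 mm from the nearest boundary).

outside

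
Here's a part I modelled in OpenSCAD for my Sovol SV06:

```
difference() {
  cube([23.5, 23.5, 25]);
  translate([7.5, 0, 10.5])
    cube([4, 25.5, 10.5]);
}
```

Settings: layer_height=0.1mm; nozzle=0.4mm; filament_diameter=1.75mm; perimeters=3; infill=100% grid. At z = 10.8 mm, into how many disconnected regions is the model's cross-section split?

2

At z = 10.8 mm: the 23.5×23.5 cube contributes its full rectangle; the cube at (7.5, 0) is present — its section is the full 4×25.5 rectangle; After the difference (first − rest): starting from the 23.5×23.5 cube, the 4×25.5 cube at (7.5, 0) partially overlaps it — only the 94.00 mm² overlap (of its 102.00 mm²) is removed, clipping the outline — 2 connected regions. The result has 2 disconnected regions.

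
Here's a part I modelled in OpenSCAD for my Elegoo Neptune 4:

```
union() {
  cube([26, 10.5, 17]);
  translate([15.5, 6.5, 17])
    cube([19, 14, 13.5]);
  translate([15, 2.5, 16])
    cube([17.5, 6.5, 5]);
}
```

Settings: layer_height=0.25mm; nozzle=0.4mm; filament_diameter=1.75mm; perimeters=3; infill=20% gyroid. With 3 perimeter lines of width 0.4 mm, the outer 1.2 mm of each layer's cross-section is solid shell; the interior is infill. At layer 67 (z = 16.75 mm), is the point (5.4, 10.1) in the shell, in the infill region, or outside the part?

shell

At z = 16.75 mm: the 26×10.5 cube contributes its full rectangle; the cube at (15.5, 6.5) is absent (z outside [17, 30.5]); the 17.5×6.5 cube at (15, 2.5) contributes its full rectangle; Taking the union: the regions partially overlap (shared area 71.50 mm²), so overlapping operands fuse into one piece — 1 connected region. Overall, the cross-section is a single solid region. The nearest boundary edge runs (0.00, 10.50)→(26.00, 10.50); distance from the point to it = 0.40 mm. The point is inside the cross-section, 0.40 mm from the nearest boundary — within the 1.2 mm shell band (3 × 0.4).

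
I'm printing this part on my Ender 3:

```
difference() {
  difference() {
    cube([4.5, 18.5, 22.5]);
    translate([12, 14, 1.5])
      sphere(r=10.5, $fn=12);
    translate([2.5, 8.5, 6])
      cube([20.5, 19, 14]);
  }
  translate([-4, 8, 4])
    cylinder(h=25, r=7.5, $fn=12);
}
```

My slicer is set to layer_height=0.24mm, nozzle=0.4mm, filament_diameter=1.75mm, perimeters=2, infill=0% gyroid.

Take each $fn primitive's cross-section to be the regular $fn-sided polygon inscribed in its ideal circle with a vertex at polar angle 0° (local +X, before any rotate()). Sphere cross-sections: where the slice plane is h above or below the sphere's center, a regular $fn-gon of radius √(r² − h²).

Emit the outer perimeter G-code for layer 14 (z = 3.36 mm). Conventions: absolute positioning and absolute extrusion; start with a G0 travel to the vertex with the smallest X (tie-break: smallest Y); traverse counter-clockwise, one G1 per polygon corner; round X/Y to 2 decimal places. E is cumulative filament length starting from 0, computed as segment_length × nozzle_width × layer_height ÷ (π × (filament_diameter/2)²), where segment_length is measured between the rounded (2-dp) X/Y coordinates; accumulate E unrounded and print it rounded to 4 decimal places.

At z = 3.36 mm: the cube is present — its section is the full 4.5×18.5 rectangle; the r=10.5 sphere at (12, 14) contributes a regular 12-gon of circumradius √(10.5²−1.86²) = 10.334; the cube at (2.5, 8.5) is absent (z outside [6, 20]); Subtracting the remaining from the first: starting from the 4.5×18.5 cube, the r=10.5 sphere at (12, 14) partially overlaps it — only the 22.16 mm² overlap (of its 320.37 mm²) is removed, clipping the outline — 1 connected region; the cylinder at (-4, 8) does not reach this height (z outside [4, 29]); Subtracting the remaining from the first: none of the subtracted shapes is present at this height, so that combined region is unchanged — 1 connected region. The outline is a single polygon with 7 vertices. Extrusion per mm of travel: 0.4 × 0.24 / (π × 0.875²) = 0.039912. Accumulating E over each segment gives final E = 1.8084.

G0 X0.00 Y0.00 Z3.36
G1 X4.50 Y0.00 E0.1796
G1 X4.50 Y7.38 E0.4742
G1 X3.05 Y8.83 E0.5560
G1 X1.67 Y14.00 E0.7696
G1 X2.87 Y18.50 E0.9555
G1 X0.00 Y18.50 E1.0700
G1 X0.00 Y0.00 E1.8084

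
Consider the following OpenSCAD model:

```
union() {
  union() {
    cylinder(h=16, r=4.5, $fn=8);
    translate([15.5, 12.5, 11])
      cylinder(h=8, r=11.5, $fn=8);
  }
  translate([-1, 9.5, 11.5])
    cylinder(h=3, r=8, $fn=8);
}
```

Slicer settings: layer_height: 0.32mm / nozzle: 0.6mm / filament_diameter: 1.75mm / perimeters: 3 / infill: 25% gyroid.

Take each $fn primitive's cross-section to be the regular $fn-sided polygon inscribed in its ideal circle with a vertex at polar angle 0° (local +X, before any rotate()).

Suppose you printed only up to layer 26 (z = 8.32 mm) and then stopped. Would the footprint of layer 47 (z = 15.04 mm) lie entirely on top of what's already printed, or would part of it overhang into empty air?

part overhangs

Compare the two slices. At z = 8.32: the r=4.5 cylinder contributes a regular 8-gon of circumradius 4.5 (area = (8/2)·4.500²·sin(360°/8) = 57.28 mm²); the cylinder at (15.5, 12.5) does not reach this height (z outside [11, 19]); Merging all regions: only the r=4.5 cylinder is present, so the union is just that shape — area = 57.28 mm²; the cylinder at (-1, 9.5) is absent (z outside [11.5, 14.5]); Merging all regions: only the result so far is present, so the union is just that shape — area = 57.28 mm². At z = 15.04: the cylinder: section is a regular 8-gon, circumradius r=4.5 (area = (8/2)·4.500²·sin(360°/8) = 57.28 mm²); the r=11.5 cylinder at (15.5, 12.5) contributes a regular 8-gon of circumradius 11.5 (area = (8/2)·11.500²·sin(360°/8) = 374.06 mm²); Merging all regions: the 2 present regions are separate (no shared area or edge), so areas and boundary lengths simply add and each stays a separate island — area = 431.34 mm²; the cylinder at (-1, 9.5) is not intersected at this z (z outside [11.5, 14.5]); Taking the union: only the result so far is present, so the union is just that shape — area = 431.34 mm². Checking containment: at z = 15.04 the cross-section extends beyond the z = 8.32 cross-section by about 374.06 mm².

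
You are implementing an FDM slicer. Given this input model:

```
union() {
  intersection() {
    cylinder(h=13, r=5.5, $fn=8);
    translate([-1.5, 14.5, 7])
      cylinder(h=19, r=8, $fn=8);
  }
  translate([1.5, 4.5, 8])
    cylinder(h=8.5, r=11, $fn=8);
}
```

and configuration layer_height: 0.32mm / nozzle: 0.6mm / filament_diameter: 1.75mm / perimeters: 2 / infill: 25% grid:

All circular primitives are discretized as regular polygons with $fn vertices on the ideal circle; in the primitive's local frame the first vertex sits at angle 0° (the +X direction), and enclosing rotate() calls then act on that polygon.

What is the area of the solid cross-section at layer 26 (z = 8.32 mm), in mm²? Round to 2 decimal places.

342.24 mm²

At z = 8.32 mm: the r=5.5 cylinder contributes a regular 8-gon of circumradius 5.5 (area = (8/2)·5.500²·sin(360°/8) = 85.56 mm²); the cylinder at (-1.5, 14.5): section is a regular 8-gon, circumradius r=8 (area = (8/2)·8.000²·sin(360°/8) = 181.02 mm²); Keeping only the common overlap: the r=8 cylinder at (-1.5, 14.5) does not overlap the r=5.5 cylinder (empty) — nothing remains; the r=11 cylinder at (1.5, 4.5) contributes a regular 8-gon of circumradius 11 (area = (8/2)·11.000²·sin(360°/8) = 342.24 mm²); Merging all regions: only the r=11 cylinder at (1.5, 4.5) is present, so the union is just that shape — area = 342.24 mm². Overall, the cross-section is a single solid region. Net area = 342.24 mm².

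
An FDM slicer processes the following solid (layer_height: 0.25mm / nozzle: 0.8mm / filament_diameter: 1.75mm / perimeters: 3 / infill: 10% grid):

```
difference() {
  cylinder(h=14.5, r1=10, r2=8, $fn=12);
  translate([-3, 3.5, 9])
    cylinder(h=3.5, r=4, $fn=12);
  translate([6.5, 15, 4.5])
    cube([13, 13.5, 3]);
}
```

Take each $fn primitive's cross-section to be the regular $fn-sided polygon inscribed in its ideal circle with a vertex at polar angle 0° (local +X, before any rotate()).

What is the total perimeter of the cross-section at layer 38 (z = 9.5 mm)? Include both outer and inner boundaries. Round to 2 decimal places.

At z = 9.5 mm: the cone (r1=10→r2=8) has section circumradius 8.690 here — a regular 12-gon (perimeter = 2·12·8.690·sin(180°/12) = 53.98 mm); the r=4 cylinder at (-3, 3.5) gives a regular 12-gon of circumradius 4 (constant along its height) (perimeter = 2·12·4.000·sin(180°/12) = 24.85 mm); the cube at (6.5, 15) is absent (z outside [4.5, 7.5]); After the difference (first − rest): starting from the cone, the r=4 cylinder at (-3, 3.5) partially overlaps it — only the 47.86 mm² overlap (of its 48.00 mm²) is removed, clipping the outline — boundary = 74.19 mm. Overall, the cross-section is a single solid region. Total boundary length (outer) = 74.19 mm.

74.19 mm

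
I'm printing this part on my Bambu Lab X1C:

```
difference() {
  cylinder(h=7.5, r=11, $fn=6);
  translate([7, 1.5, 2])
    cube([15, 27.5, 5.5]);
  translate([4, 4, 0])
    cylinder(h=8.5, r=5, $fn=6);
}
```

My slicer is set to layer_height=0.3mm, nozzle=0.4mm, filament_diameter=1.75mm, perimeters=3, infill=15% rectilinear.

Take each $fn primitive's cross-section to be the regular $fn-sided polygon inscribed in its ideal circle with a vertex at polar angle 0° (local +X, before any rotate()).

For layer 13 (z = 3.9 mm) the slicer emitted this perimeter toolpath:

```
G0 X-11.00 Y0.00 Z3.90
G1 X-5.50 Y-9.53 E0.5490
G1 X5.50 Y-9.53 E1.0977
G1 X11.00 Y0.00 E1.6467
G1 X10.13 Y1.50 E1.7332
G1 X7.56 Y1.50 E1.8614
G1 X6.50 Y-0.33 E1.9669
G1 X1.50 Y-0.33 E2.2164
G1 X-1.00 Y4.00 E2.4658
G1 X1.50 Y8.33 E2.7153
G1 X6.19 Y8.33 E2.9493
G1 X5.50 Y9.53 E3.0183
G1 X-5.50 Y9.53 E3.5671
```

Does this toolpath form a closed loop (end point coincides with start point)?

Start point (G0): (-11.00, 0.00). End point (last G1): the path does not return to the start — open.

no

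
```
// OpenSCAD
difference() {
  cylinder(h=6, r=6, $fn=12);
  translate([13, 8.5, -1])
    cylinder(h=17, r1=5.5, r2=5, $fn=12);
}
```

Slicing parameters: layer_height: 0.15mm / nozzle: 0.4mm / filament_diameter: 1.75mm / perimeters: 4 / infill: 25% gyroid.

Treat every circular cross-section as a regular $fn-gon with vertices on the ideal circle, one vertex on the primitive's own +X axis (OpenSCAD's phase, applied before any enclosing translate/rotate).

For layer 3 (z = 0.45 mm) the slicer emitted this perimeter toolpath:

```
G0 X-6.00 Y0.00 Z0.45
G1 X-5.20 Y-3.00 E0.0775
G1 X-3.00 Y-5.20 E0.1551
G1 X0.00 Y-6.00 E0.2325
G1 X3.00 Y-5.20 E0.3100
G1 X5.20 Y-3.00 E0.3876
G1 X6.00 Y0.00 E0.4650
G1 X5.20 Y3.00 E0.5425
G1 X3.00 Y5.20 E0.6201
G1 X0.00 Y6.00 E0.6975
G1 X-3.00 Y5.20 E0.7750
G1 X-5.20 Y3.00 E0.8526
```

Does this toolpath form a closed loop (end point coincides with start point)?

no

Start point (G0): (-6.00, 0.00). End point (last G1): the path does not return to the start — open.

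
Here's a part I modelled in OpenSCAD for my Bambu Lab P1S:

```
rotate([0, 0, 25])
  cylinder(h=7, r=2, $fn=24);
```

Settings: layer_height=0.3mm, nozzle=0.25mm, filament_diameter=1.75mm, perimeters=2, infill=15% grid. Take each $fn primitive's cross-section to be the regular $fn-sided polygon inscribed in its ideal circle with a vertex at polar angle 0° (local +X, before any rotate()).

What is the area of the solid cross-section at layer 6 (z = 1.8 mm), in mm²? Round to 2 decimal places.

12.42 mm²

At z = 1.8 mm: the cylinder: section is a regular 24-gon, circumradius r=2 (area = (24/2)·2.000²·sin(360°/24) = 12.42 mm²); (whole slice rotated 25° about Z — lengths, areas and connectivity unchanged). Overall, the cross-section is a single solid region. Net area = 12.42 mm².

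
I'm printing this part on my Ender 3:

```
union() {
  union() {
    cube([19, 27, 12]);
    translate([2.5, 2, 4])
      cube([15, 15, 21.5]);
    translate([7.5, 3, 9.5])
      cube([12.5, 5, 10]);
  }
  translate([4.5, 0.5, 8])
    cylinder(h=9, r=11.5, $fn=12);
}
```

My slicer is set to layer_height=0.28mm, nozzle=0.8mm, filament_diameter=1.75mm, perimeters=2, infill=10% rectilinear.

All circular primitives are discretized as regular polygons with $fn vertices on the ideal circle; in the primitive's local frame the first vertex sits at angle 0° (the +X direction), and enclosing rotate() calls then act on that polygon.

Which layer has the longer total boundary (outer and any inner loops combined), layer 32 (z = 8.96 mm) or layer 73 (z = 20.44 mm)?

layer 32 (z = 8.96 mm)

Layer 32 (z = 8.96): the cube is present — its section is the full 19×27 rectangle (perimeter 92.00 mm); the cube at (2.5, 2) is present — its section is the full 15×15 rectangle (perimeter 60.00 mm); the cube at (7.5, 3) is not intersected at this z (z outside [9.5, 19.5]); Combining (union): the 15×15 cube at (2.5, 2) lies entirely inside the 19×27 cube, so the union is just the 19×27 cube — boundary = 92.00 mm; the cylinder at (4.5, 0.5): section is a regular 12-gon, circumradius r=11.5 (perimeter = 2·12·11.500·sin(180°/12) = 71.43 mm); Merging all regions: the regions partially overlap (shared area 156.19 mm²), so the edge portions inside another operand are dropped and the merged outline is re-measured after clipping — boundary = 113.74 mm. So its perimeter = 113.74 mm. Layer 73 (z = 20.44): the cube is not intersected at this z (z outside [0, 12]); the cube at (2.5, 2) (footprint 15×15) is included at this height (perimeter 60.00 mm); the cube at (7.5, 3) is not intersected at this z (z outside [9.5, 19.5]); Combining (union): only the 15×15 cube at (2.5, 2) is present, so the union is just that shape — boundary = 60.00 mm; the cylinder at (4.5, 0.5) does not reach this height (z outside [8, 17]); Taking the union: only that combined region is present, so the union is just that shape — boundary = 60.00 mm. So its perimeter = 60.00 mm. Layer 32 is larger (113.74 vs 60.00 mm).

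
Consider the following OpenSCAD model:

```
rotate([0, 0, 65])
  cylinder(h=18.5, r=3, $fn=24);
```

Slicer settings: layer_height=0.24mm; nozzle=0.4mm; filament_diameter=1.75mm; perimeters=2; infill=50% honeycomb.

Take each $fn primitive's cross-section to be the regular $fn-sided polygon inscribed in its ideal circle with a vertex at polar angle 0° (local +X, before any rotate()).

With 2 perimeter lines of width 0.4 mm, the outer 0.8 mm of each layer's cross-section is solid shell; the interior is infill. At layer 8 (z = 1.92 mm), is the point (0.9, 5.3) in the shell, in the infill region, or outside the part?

At z = 1.92 mm: the r=3 cylinder contributes a regular 24-gon of circumradius 3; (whole slice rotated 65° about Z — lengths, areas and connectivity unchanged). Overall, the cross-section is a single solid region. Undo the 65° rotation: the query point maps to (5.184, 1.424) in the un-rotated model frame. The nearest boundary edge runs (3.00, 0.00)→(2.90, 0.78); distance from the point to it = 2.38 mm. The point is not inside any of the regions above, so it lies outside the cross-section (2.38 mm from the nearest boundary).

outside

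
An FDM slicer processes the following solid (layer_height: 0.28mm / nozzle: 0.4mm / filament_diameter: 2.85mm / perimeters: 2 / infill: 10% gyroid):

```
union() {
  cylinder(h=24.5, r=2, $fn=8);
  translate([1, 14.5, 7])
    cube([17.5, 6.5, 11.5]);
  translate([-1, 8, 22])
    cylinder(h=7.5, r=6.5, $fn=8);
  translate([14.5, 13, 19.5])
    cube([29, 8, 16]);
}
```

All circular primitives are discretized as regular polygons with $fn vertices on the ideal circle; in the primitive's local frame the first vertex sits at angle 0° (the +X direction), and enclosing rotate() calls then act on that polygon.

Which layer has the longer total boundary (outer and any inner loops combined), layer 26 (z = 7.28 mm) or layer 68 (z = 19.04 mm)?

Layer 26 (z = 7.28): the cylinder: section is a regular 8-gon, circumradius r=2 (perimeter = 2·8·2.000·sin(180°/8) = 12.25 mm); the cube at (1, 14.5) (footprint 17.5×6.5) is included at this height (perimeter 48.00 mm); the cylinder at (-1, 8) is not intersected at this z (z outside [22, 29.5]); the cube at (14.5, 13) is absent (z outside [19.5, 35.5]); Taking the union: the 2 present regions are separate (no shared area or edge), so areas and boundary lengths simply add and each stays a separate island — boundary = 60.25 mm. So its perimeter = 60.25 mm. Layer 68 (z = 19.04): the cylinder: section is a regular 8-gon, circumradius r=2 (perimeter = 2·8·2.000·sin(180°/8) = 12.25 mm); the cube at (1, 14.5) is not intersected at this z (z outside [7, 18.5]); the cylinder at (-1, 8) is not intersected at this z (z outside [22, 29.5]); the cube at (14.5, 13) is not intersected at this z (z outside [19.5, 35.5]); Merging all regions: only the r=2 cylinder is present, so the union is just that shape — boundary = 12.25 mm. So its perimeter = 12.25 mm. Layer 26 is larger (60.25 vs 12.25 mm).

layer 26 (z = 7.28 mm)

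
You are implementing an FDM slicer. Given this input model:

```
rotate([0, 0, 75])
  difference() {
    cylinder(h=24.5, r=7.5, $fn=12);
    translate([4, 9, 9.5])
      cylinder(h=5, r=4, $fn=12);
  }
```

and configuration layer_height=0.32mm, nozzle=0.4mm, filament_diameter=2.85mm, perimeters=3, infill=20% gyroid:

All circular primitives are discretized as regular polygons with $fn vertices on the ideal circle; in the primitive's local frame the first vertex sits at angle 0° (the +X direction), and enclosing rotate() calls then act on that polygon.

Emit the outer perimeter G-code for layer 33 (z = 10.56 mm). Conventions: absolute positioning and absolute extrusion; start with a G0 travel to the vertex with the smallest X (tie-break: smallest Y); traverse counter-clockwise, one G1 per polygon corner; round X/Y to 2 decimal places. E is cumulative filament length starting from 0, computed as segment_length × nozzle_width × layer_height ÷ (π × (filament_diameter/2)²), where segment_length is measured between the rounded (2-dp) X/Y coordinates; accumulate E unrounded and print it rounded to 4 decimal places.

G0 X-7.24 Y-1.94 Z10.56
G1 X-5.30 Y-5.30 E0.0778
G1 X-1.94 Y-7.24 E0.1557
G1 X1.94 Y-7.24 E0.2335
G1 X5.30 Y-5.30 E0.3114
G1 X7.24 Y-1.94 E0.3892
G1 X7.24 Y1.94 E0.4671
G1 X5.30 Y5.30 E0.5449
G1 X1.94 Y7.24 E0.6228
G1 X-1.94 Y7.24 E0.7006
G1 X-3.79 Y6.17 E0.7435
G1 X-3.79 Y5.16 E0.7638
G1 X-4.83 Y3.36 E0.8055
G1 X-6.62 Y2.33 E0.8469
G1 X-7.02 Y2.33 E0.8550
G1 X-7.24 Y1.94 E0.8639
G1 X-7.24 Y-1.94 E0.9418

At z = 10.56 mm: the r=7.5 cylinder contributes a regular 12-gon of circumradius 7.5; the cylinder at (4, 9): section is a regular 12-gon, circumradius r=4; Subtracting the remaining from the first: starting from the r=7.5 cylinder, the r=4 cylinder at (4, 9) partially overlaps it — only the 4.77 mm² overlap (of its 48.00 mm²) is removed, clipping the outline — 1 connected region; (whole slice rotated 75° about Z — lengths, areas and connectivity unchanged). The outline is a single polygon with 16 vertices. Extrusion per mm of travel: 0.4 × 0.32 / (π × 1.425²) = 0.020065. Accumulating E over each segment gives final E = 0.9418.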